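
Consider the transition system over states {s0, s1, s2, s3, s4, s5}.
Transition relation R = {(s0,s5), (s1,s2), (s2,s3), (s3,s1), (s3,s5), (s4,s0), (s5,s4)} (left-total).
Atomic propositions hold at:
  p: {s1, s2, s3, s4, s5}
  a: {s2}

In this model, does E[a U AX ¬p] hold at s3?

No

Sat(¬p) = {s0}
Sat(AX ¬p) = {s : every successor in {s0}} = {s4}
E[a U AX ¬p]: least fixpoint, start Z0 = Sat(AX ¬p) = {s4}, add states in Sat(a) with some successor in Z. Already a fixed point.
Sat(E[a U AX ¬p]) = {s4}
s3 ∉ Sat(E[a U AX ¬p]) = {s4}, so the formula does not hold at s3.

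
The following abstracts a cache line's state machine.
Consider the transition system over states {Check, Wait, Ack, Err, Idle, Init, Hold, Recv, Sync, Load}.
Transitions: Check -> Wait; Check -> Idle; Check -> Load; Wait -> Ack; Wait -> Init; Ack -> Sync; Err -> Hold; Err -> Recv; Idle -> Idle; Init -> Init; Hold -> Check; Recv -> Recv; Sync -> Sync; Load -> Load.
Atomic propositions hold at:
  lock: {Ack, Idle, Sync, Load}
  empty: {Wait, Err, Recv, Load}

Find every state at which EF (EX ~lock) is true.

Sat(~lock) = {Check, Wait, Err, Init, Hold, Recv}
Sat(EX ~lock) = {s : some successor in {Check, Wait, Err, Init, Hold, Recv}} = {Check, Wait, Err, Init, Hold, Recv}
EF (EX ~lock): least fixpoint, start Z0 = {Check, Wait, Err, Init, Hold, Recv}, add states with some successor in Z. Already a fixed point.
Sat(EF (EX ~lock)) = {Check, Wait, Err, Init, Hold, Recv}

{Check, Wait, Err, Init, Hold, Recv}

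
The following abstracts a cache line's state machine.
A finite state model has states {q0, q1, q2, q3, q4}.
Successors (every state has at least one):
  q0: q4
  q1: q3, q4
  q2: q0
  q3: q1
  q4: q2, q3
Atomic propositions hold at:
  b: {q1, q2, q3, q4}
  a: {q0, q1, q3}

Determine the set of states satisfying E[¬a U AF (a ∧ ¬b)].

Sat(¬a) = {q2, q4}
Sat(¬b) = {q0}
Sat(a ∧ ¬b) = {q0}
AF (a ∧ ¬b): least fixpoint, start Z0 = {q0}, add states with every successor in Z. Z1 = {q0, q2}; fixed.
Sat(AF (a ∧ ¬b)) = {q0, q2}
E[¬a U AF (a ∧ ¬b)]: least fixpoint, start Z0 = Sat(AF (a ∧ ¬b)) = {q0, q2}, add states in Sat(¬a) with some successor in Z. Z1 = {q0, q2, q4}; fixed.
Sat(E[¬a U AF (a ∧ ¬b)]) = {q0, q2, q4}

{q0, q2, q4}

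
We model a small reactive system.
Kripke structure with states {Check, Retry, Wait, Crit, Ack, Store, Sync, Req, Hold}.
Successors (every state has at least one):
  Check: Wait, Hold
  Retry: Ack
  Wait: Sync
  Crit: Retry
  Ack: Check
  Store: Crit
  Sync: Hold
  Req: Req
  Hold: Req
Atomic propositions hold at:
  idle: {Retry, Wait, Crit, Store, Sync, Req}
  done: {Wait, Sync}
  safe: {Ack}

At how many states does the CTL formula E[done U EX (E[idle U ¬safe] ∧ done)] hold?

2

Sat(¬safe) = {Check, Retry, Wait, Crit, Store, Sync, Req, Hold}
E[idle U ¬safe]: least fixpoint, start Z0 = Sat(¬safe) = {Check, Retry, Wait, Crit, Store, Sync, Req, Hold}, add states in Sat(idle) with some successor in Z. Already a fixed point.
Sat(E[idle U ¬safe]) = {Check, Retry, Wait, Crit, Store, Sync, Req, Hold}
Sat(E[idle U ¬safe] ∧ done) = {Wait, Sync}
Sat(EX (E[idle U ¬safe] ∧ done)) = {s : some successor in {Wait, Sync}} = {Check, Wait}
E[done U EX (E[idle U ¬safe] ∧ done)]: least fixpoint, start Z0 = Sat(EX (E[idle U ¬safe] ∧ done)) = {Check, Wait}, add states in Sat(done) with some successor in Z. Already a fixed point.
Sat(E[done U EX (E[idle U ¬safe] ∧ done)]) = {Check, Wait}
|Sat(E[done U EX (E[idle U ¬safe] ∧ done)])| = |{Check, Wait}| = 2.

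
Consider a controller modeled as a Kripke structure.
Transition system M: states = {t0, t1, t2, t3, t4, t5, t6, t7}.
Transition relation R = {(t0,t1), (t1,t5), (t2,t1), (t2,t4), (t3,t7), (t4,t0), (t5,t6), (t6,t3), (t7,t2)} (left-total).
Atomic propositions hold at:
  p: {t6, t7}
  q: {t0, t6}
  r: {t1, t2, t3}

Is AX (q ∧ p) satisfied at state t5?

Yes

Sat(q ∧ p) = {t6}
Sat(AX (q ∧ p)) = {s : every successor in {t6}} = {t5}
t5 ∈ Sat(AX (q ∧ p)) = {t5}, so the formula holds at t5.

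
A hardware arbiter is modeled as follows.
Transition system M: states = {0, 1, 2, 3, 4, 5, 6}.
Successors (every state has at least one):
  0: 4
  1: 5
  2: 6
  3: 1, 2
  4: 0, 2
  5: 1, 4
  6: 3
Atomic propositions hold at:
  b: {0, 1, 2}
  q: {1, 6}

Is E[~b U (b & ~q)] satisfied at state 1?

Sat(~b) = {3, 4, 5, 6}
Sat(~q) = {0, 2, 3, 4, 5}
Sat(b & ~q) = {0, 2}
E[~b U (b & ~q)]: least fixpoint, start Z0 = Sat((b & ~q)) = {0, 2}, add states in Sat(~b) with some successor in Z. Z1 = {0, 2, 3, 4}; Z2 = {0, 2, 3, 4, 5, 6}; fixed.
Sat(E[~b U (b & ~q)]) = {0, 2, 3, 4, 5, 6}
1 ∉ Sat(E[~b U (b & ~q)]) = {0, 2, 3, 4, 5, 6}, so the formula does not hold at 1.

No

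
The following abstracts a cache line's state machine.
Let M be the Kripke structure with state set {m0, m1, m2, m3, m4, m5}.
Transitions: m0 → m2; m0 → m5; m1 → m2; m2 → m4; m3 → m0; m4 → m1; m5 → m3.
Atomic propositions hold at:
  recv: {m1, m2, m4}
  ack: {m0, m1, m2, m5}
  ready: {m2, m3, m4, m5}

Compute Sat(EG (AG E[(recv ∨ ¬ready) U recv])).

Sat(¬ready) = {m0, m1}
Sat(recv ∨ ¬ready) = {m0, m1, m2, m4}
E[(recv ∨ ¬ready) U recv]: least fixpoint, start Z0 = Sat(recv) = {m1, m2, m4}, add states in Sat(recv ∨ ¬ready) with some successor in Z. Z1 = {m0, m1, m2, m4}; fixed.
Sat(E[(recv ∨ ¬ready) U recv]) = {m0, m1, m2, m4}
AG E[(recv ∨ ¬ready) U recv]: greatest fixpoint, start Z0 = {m0, m1, m2, m4}, keep only states in Sat with every successor in Z. Z1 = {m1, m2, m4}; fixed.
Sat(AG E[(recv ∨ ¬ready) U recv]) = {m1, m2, m4}
EG (AG E[(recv ∨ ¬ready) U recv]): greatest fixpoint, start Z0 = {m1, m2, m4}, keep only states in Sat with some successor in Z. Already a fixed point.
Sat(EG (AG E[(recv ∨ ¬ready) U recv])) = {m1, m2, m4}

{m1, m2, m4}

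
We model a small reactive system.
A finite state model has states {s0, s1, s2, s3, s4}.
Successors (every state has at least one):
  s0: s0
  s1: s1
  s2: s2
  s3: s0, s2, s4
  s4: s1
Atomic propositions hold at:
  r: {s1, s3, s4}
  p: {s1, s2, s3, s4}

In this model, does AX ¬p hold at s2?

No

Sat(¬p) = {s0}
Sat(AX ¬p) = {s : every successor in {s0}} = {s0}
s2 ∉ Sat(AX ¬p) = {s0}, so the formula does not hold at s2.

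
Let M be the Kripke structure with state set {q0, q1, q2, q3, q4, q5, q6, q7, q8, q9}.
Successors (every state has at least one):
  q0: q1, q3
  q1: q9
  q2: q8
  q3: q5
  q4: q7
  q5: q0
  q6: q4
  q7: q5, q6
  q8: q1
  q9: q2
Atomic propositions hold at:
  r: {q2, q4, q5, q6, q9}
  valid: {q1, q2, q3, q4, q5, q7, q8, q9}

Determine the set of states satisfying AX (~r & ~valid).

{q5}

Sat(~r) = {q0, q1, q3, q7, q8}
Sat(~valid) = {q0, q6}
Sat(~r & ~valid) = {q0}
Sat(AX (~r & ~valid)) = {s : every successor in {q0}} = {q5}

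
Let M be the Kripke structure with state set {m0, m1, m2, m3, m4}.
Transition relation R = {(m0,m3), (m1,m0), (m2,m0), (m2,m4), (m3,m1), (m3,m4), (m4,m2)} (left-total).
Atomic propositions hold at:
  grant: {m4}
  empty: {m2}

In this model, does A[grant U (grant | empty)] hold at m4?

Yes

Sat(grant | empty) = {m2, m4}
A[grant U (grant | empty)]: least fixpoint, start Z0 = Sat((grant | empty)) = {m2, m4}, add states in Sat(grant) with every successor in Z. Already a fixed point.
Sat(A[grant U (grant | empty)]) = {m2, m4}
m4 ∈ Sat(A[grant U (grant | empty)]) = {m2, m4}, so the formula holds at m4.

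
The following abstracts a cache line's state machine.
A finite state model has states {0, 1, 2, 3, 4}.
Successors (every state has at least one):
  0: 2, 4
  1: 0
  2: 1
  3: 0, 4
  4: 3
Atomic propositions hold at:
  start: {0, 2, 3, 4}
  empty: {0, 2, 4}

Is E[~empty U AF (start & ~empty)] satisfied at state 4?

Yes

Sat(~empty) = {1, 3}
Sat(start & ~empty) = {3}
AF (start & ~empty): least fixpoint, start Z0 = {3}, add states with every successor in Z. Z1 = {3, 4}; fixed.
Sat(AF (start & ~empty)) = {3, 4}
E[~empty U AF (start & ~empty)]: least fixpoint, start Z0 = Sat(AF (start & ~empty)) = {3, 4}, add states in Sat(~empty) with some successor in Z. Already a fixed point.
Sat(E[~empty U AF (start & ~empty)]) = {3, 4}
4 ∈ Sat(E[~empty U AF (start & ~empty)]) = {3, 4}, so the formula holds at 4.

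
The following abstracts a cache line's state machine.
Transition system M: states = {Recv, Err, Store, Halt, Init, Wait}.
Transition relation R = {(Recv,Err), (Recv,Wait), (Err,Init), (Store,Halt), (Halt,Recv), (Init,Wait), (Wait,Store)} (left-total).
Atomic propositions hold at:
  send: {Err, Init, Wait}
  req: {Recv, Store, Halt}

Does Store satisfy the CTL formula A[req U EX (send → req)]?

Yes

Sat(send → req) = {Recv, Store, Halt}
Sat(EX (send → req)) = {s : some successor in {Recv, Store, Halt}} = {Store, Halt, Wait}
A[req U EX (send → req)]: least fixpoint, start Z0 = Sat(EX (send → req)) = {Store, Halt, Wait}, add states in Sat(req) with every successor in Z. Already a fixed point.
Sat(A[req U EX (send → req)]) = {Store, Halt, Wait}
Store ∈ Sat(A[req U EX (send → req)]) = {Store, Halt, Wait}, so the formula holds at Store.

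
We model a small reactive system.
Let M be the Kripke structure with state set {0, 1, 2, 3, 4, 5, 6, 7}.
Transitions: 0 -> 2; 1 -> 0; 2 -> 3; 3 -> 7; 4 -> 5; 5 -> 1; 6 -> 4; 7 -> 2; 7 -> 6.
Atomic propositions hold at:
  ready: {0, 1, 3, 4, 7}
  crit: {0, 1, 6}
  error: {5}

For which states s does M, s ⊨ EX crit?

Sat(EX crit) = {s : some successor in {0, 1, 6}} = {1, 5, 7}

{1, 5, 7}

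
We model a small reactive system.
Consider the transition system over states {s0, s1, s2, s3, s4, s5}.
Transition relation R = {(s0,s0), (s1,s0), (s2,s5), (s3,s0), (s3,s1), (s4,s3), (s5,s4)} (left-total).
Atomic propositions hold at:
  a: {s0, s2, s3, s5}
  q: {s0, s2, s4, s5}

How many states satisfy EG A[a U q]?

1

A[a U q]: least fixpoint, start Z0 = Sat(q) = {s0, s2, s4, s5}, add states in Sat(a) with every successor in Z. Already a fixed point.
Sat(A[a U q]) = {s0, s2, s4, s5}
EG A[a U q]: greatest fixpoint, start Z0 = {s0, s2, s4, s5}, keep only states in Sat with some successor in Z. Z1 = {s0, s2, s5}; Z2 = {s0, s2}; Z3 = {s0}; fixed.
Sat(EG A[a U q]) = {s0}
|Sat(EG A[a U q])| = |{s0}| = 1.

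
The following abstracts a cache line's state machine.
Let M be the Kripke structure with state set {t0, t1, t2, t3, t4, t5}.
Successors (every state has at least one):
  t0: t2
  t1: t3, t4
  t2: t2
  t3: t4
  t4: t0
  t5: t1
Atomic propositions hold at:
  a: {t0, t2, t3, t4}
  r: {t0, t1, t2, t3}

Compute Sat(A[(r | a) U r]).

Sat(r | a) = {t0, t1, t2, t3, t4}
A[(r | a) U r]: least fixpoint, start Z0 = Sat(r) = {t0, t1, t2, t3}, add states in Sat(r | a) with every successor in Z. Z1 = {t0, t1, t2, t3, t4}; fixed.
Sat(A[(r | a) U r]) = {t0, t1, t2, t3, t4}

{t0, t1, t2, t3, t4}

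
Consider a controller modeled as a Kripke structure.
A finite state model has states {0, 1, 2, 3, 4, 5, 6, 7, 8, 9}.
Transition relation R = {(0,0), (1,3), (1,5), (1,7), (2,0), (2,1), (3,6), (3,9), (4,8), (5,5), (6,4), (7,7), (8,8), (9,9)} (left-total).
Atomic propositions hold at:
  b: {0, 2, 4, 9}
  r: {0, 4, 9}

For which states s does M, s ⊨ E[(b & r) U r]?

Sat(b & r) = {0, 4, 9}
E[(b & r) U r]: least fixpoint, start Z0 = Sat(r) = {0, 4, 9}, add states in Sat(b & r) with some successor in Z. Already a fixed point.
Sat(E[(b & r) U r]) = {0, 4, 9}

{0, 4, 9}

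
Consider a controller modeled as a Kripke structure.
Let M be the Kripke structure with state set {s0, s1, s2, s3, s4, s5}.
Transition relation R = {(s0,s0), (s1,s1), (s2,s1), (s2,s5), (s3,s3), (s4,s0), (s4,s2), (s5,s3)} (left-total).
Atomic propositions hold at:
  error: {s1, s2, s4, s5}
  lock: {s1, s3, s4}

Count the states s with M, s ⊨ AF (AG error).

AG error: greatest fixpoint, start Z0 = {s1, s2, s4, s5}, keep only states in Sat with every successor in Z. Z1 = {s1, s2}; Z2 = {s1}; fixed.
Sat(AG error) = {s1}
AF (AG error): least fixpoint, start Z0 = {s1}, add states with every successor in Z. Already a fixed point.
Sat(AF (AG error)) = {s1}
|Sat(AF (AG error))| = |{s1}| = 1.

1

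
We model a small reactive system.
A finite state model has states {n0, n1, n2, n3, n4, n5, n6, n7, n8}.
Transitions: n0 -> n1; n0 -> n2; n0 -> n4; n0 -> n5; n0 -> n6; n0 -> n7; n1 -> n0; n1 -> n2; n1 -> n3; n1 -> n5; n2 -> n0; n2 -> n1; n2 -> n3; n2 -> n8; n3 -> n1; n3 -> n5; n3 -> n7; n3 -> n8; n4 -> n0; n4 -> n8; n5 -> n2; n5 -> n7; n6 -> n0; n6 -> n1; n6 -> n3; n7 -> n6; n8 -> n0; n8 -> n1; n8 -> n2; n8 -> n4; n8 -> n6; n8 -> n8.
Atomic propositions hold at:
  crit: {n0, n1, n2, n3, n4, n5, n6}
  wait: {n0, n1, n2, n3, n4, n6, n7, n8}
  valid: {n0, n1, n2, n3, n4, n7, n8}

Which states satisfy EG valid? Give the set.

EG valid: greatest fixpoint, start Z0 = {n0, n1, n2, n3, n4, n7, n8}, keep only states in Sat with some successor in Z. Z1 = {n0, n1, n2, n3, n4, n8}; fixed.
Sat(EG valid) = {n0, n1, n2, n3, n4, n8}

{n0, n1, n2, n3, n4, n8}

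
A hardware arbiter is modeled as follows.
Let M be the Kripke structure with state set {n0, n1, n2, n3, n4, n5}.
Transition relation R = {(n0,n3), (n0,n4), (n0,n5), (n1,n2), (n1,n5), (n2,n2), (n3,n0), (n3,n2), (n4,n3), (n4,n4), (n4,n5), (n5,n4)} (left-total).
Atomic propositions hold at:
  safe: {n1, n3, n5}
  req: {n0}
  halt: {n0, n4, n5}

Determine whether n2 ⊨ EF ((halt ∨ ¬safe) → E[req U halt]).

No

Sat(¬safe) = {n0, n2, n4}
Sat(halt ∨ ¬safe) = {n0, n2, n4, n5}
E[req U halt]: least fixpoint, start Z0 = Sat(halt) = {n0, n4, n5}, add states in Sat(req) with some successor in Z. Already a fixed point.
Sat(E[req U halt]) = {n0, n4, n5}
Sat((halt ∨ ¬safe) → E[req U halt]) = {n0, n1, n3, n4, n5}
EF ((halt ∨ ¬safe) → E[req U halt]): least fixpoint, start Z0 = {n0, n1, n3, n4, n5}, add states with some successor in Z. Already a fixed point.
Sat(EF ((halt ∨ ¬safe) → E[req U halt])) = {n0, n1, n3, n4, n5}
n2 ∉ Sat(EF ((halt ∨ ¬safe) → E[req U halt])) = {n0, n1, n3, n4, n5}, so the formula does not hold at n2.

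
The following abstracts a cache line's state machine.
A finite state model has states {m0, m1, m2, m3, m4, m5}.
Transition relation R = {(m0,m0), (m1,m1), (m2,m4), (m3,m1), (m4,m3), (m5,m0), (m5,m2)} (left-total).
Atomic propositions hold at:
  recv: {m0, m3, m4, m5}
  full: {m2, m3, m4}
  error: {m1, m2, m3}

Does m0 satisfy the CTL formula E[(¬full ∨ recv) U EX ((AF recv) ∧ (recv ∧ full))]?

No

Sat(¬full) = {m0, m1, m5}
Sat(¬full ∨ recv) = {m0, m1, m3, m4, m5}
AF recv: least fixpoint, start Z0 = {m0, m3, m4, m5}, add states with every successor in Z. Z1 = {m0, m2, m3, m4, m5}; fixed.
Sat(AF recv) = {m0, m2, m3, m4, m5}
Sat(recv ∧ full) = {m3, m4}
Sat((AF recv) ∧ (recv ∧ full)) = {m3, m4}
Sat(EX ((AF recv) ∧ (recv ∧ full))) = {s : some successor in {m3, m4}} = {m2, m4}
E[(¬full ∨ recv) U EX ((AF recv) ∧ (recv ∧ full))]: least fixpoint, start Z0 = Sat(EX ((AF recv) ∧ (recv ∧ full))) = {m2, m4}, add states in Sat(¬full ∨ recv) with some successor in Z. Z1 = {m2, m4, m5}; fixed.
Sat(E[(¬full ∨ recv) U EX ((AF recv) ∧ (recv ∧ full))]) = {m2, m4, m5}
m0 ∉ Sat(E[(¬full ∨ recv) U EX ((AF recv) ∧ (recv ∧ full))]) = {m2, m4, m5}, so the formula does not hold at m0.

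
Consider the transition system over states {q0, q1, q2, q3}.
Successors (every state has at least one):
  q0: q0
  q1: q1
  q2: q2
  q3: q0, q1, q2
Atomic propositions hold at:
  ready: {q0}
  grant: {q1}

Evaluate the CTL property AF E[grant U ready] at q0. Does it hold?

Yes

E[grant U ready]: least fixpoint, start Z0 = Sat(ready) = {q0}, add states in Sat(grant) with some successor in Z. Already a fixed point.
Sat(E[grant U ready]) = {q0}
AF E[grant U ready]: least fixpoint, start Z0 = {q0}, add states with every successor in Z. Already a fixed point.
Sat(AF E[grant U ready]) = {q0}
q0 ∈ Sat(AF E[grant U ready]) = {q0}, so the formula holds at q0.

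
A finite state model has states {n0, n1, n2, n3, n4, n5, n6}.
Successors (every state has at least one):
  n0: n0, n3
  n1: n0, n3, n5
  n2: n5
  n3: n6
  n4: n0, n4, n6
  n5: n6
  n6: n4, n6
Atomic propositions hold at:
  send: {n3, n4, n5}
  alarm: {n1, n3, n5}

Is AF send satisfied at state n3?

Yes

AF send: least fixpoint, start Z0 = {n3, n4, n5}, add states with every successor in Z. Z1 = {n2, n3, n4, n5}; fixed.
Sat(AF send) = {n2, n3, n4, n5}
n3 ∈ Sat(AF send) = {n2, n3, n4, n5}, so the formula holds at n3.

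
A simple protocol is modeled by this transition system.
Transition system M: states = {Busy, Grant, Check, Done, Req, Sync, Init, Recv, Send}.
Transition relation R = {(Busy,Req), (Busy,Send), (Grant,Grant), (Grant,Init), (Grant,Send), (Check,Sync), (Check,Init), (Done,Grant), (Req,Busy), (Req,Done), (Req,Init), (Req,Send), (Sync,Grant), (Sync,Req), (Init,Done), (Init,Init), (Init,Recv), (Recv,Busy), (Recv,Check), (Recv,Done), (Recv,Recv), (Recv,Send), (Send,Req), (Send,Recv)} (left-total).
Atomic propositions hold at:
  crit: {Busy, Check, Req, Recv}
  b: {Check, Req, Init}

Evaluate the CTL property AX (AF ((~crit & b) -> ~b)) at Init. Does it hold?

No

Sat(~crit) = {Grant, Done, Sync, Init, Send}
Sat(~crit & b) = {Init}
Sat(~b) = {Busy, Grant, Done, Sync, Recv, Send}
Sat((~crit & b) -> ~b) = {Busy, Grant, Check, Done, Req, Sync, Recv, Send}
AF ((~crit & b) -> ~b): least fixpoint, start Z0 = {Busy, Grant, Check, Done, Req, Sync, Recv, Send}, add states with every successor in Z. Already a fixed point.
Sat(AF ((~crit & b) -> ~b)) = {Busy, Grant, Check, Done, Req, Sync, Recv, Send}
Sat(AX (AF ((~crit & b) -> ~b))) = {s : every successor in {Busy, Grant, Check, Done, Req, Sync, Recv, Send}} = {Busy, Done, Sync, Recv, Send}
Init ∉ Sat(AX (AF ((~crit & b) -> ~b))) = {Busy, Done, Sync, Recv, Send}, so the formula does not hold at Init.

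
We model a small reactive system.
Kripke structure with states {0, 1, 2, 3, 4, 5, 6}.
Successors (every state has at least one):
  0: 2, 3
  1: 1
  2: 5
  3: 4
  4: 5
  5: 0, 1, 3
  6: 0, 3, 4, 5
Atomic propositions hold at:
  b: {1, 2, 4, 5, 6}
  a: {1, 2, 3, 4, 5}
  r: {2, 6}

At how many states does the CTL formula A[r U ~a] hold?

2

Sat(~a) = {0, 6}
A[r U ~a]: least fixpoint, start Z0 = Sat(~a) = {0, 6}, add states in Sat(r) with every successor in Z. Already a fixed point.
Sat(A[r U ~a]) = {0, 6}
|Sat(A[r U ~a])| = |{0, 6}| = 2.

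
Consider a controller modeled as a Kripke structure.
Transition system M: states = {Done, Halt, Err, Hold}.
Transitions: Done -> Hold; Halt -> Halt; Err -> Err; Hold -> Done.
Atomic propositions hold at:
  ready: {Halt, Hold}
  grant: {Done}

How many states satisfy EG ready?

1

EG ready: greatest fixpoint, start Z0 = {Halt, Hold}, keep only states in Sat with some successor in Z. Z1 = {Halt}; fixed.
Sat(EG ready) = {Halt}
|Sat(EG ready)| = |{Halt}| = 1.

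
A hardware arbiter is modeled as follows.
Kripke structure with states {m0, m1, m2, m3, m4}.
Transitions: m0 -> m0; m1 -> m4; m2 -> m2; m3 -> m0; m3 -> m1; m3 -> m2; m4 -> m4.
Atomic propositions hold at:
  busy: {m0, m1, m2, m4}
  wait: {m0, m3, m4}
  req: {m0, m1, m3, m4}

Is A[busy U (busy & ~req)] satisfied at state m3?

Sat(~req) = {m2}
Sat(busy & ~req) = {m2}
A[busy U (busy & ~req)]: least fixpoint, start Z0 = Sat((busy & ~req)) = {m2}, add states in Sat(busy) with every successor in Z. Already a fixed point.
Sat(A[busy U (busy & ~req)]) = {m2}
m3 ∉ Sat(A[busy U (busy & ~req)]) = {m2}, so the formula does not hold at m3.

No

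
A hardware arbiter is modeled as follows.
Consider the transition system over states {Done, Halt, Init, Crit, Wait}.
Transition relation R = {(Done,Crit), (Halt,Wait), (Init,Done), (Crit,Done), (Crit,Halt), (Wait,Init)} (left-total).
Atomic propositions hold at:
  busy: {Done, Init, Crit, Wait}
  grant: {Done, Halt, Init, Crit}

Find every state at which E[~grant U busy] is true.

{Done, Init, Crit, Wait}

Sat(~grant) = {Wait}
E[~grant U busy]: least fixpoint, start Z0 = Sat(busy) = {Done, Init, Crit, Wait}, add states in Sat(~grant) with some successor in Z. Already a fixed point.
Sat(E[~grant U busy]) = {Done, Init, Crit, Wait}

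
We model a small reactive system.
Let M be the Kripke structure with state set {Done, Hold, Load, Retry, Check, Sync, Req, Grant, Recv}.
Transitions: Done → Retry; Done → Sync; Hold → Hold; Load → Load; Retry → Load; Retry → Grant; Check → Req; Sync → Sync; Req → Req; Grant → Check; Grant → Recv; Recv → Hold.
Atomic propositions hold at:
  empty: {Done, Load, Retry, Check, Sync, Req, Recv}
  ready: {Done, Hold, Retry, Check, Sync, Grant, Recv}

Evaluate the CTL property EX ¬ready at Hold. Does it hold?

No

Sat(¬ready) = {Load, Req}
Sat(EX ¬ready) = {s : some successor in {Load, Req}} = {Load, Retry, Check, Req}
Hold ∉ Sat(EX ¬ready) = {Load, Retry, Check, Req}, so the formula does not hold at Hold.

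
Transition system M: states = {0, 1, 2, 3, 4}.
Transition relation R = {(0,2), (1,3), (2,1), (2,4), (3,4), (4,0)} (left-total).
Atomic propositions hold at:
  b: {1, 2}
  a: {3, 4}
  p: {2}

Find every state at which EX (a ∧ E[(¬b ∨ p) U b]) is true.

{1, 2, 3}

Sat(¬b) = {0, 3, 4}
Sat(¬b ∨ p) = {0, 2, 3, 4}
E[(¬b ∨ p) U b]: least fixpoint, start Z0 = Sat(b) = {1, 2}, add states in Sat(¬b ∨ p) with some successor in Z. Z1 = {0, 1, 2}; Z2 = {0, 1, 2, 4}; Z3 = {0, 1, 2, 3, 4}; fixed.
Sat(E[(¬b ∨ p) U b]) = {0, 1, 2, 3, 4}
Sat(a ∧ E[(¬b ∨ p) U b]) = {3, 4}
Sat(EX (a ∧ E[(¬b ∨ p) U b])) = {s : some successor in {3, 4}} = {1, 2, 3}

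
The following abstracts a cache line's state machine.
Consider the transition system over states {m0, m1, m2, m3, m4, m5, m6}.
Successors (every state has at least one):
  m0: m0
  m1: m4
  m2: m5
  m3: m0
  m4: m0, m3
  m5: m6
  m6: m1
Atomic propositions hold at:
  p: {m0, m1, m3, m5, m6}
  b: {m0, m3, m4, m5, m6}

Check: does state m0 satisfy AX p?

Yes

Sat(AX p) = {s : every successor in {m0, m1, m3, m5, m6}} = {m0, m2, m3, m4, m5, m6}
m0 ∈ Sat(AX p) = {m0, m2, m3, m4, m5, m6}, so the formula holds at m0.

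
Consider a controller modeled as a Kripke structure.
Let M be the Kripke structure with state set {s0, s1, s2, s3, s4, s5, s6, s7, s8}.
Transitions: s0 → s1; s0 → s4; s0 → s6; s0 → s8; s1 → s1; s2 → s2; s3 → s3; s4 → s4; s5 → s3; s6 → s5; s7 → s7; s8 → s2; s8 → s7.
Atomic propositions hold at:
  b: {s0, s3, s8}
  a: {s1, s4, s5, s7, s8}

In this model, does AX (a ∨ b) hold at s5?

Yes

Sat(a ∨ b) = {s0, s1, s3, s4, s5, s7, s8}
Sat(AX (a ∨ b)) = {s : every successor in {s0, s1, s3, s4, s5, s7, s8}} = {s1, s3, s4, s5, s6, s7}
s5 ∈ Sat(AX (a ∨ b)) = {s1, s3, s4, s5, s6, s7}, so the formula holds at s5.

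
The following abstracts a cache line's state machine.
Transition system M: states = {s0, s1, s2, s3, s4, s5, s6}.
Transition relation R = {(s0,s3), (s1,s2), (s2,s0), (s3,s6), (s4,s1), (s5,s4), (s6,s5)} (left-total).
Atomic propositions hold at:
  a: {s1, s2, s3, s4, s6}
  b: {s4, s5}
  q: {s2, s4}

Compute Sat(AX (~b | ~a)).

Sat(~b) = {s0, s1, s2, s3, s6}
Sat(~a) = {s0, s5}
Sat(~b | ~a) = {s0, s1, s2, s3, s5, s6}
Sat(AX (~b | ~a)) = {s : every successor in {s0, s1, s2, s3, s5, s6}} = {s0, s1, s2, s3, s4, s6}

{s0, s1, s2, s3, s4, s6}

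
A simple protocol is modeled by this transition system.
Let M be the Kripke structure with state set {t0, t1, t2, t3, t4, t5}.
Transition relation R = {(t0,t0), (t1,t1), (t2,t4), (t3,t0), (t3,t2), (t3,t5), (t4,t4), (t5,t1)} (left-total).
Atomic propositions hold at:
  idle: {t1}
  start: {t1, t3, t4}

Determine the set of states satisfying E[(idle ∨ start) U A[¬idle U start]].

{t1, t2, t3, t4, t5}

Sat(idle ∨ start) = {t1, t3, t4}
Sat(¬idle) = {t0, t2, t3, t4, t5}
A[¬idle U start]: least fixpoint, start Z0 = Sat(start) = {t1, t3, t4}, add states in Sat(¬idle) with every successor in Z. Z1 = {t1, t2, t3, t4, t5}; fixed.
Sat(A[¬idle U start]) = {t1, t2, t3, t4, t5}
E[(idle ∨ start) U A[¬idle U start]]: least fixpoint, start Z0 = Sat(A[¬idle U start]) = {t1, t2, t3, t4, t5}, add states in Sat(idle ∨ start) with some successor in Z. Already a fixed point.
Sat(E[(idle ∨ start) U A[¬idle U start]]) = {t1, t2, t3, t4, t5}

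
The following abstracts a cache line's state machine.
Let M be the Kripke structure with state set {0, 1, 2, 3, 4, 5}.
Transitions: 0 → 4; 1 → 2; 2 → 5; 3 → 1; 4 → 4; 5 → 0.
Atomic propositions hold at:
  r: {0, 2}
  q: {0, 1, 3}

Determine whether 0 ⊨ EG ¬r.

No

Sat(¬r) = {1, 3, 4, 5}
EG ¬r: greatest fixpoint, start Z0 = {1, 3, 4, 5}, keep only states in Sat with some successor in Z. Z1 = {3, 4}; Z2 = {4}; fixed.
Sat(EG ¬r) = {4}
0 ∉ Sat(EG ¬r) = {4}, so the formula does not hold at 0.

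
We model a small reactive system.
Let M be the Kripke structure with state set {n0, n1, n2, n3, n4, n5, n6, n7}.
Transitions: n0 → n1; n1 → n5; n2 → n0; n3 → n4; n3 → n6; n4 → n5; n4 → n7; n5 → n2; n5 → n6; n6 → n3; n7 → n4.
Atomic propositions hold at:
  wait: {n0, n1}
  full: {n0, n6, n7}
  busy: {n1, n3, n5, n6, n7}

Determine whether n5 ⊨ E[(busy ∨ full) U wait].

No

Sat(busy ∨ full) = {n0, n1, n3, n5, n6, n7}
E[(busy ∨ full) U wait]: least fixpoint, start Z0 = Sat(wait) = {n0, n1}, add states in Sat(busy ∨ full) with some successor in Z. Already a fixed point.
Sat(E[(busy ∨ full) U wait]) = {n0, n1}
n5 ∉ Sat(E[(busy ∨ full) U wait]) = {n0, n1}, so the formula does not hold at n5.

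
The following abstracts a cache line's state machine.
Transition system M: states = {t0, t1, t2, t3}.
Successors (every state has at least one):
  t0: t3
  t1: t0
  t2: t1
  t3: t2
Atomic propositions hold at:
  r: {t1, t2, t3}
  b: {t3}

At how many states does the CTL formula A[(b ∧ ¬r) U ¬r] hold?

Sat(¬r) = {t0}
Sat(b ∧ ¬r) = ∅
A[(b ∧ ¬r) U ¬r]: least fixpoint, start Z0 = Sat(¬r) = {t0}, add states in Sat(b ∧ ¬r) with every successor in Z. Already a fixed point.
Sat(A[(b ∧ ¬r) U ¬r]) = {t0}
|Sat(A[(b ∧ ¬r) U ¬r])| = |{t0}| = 1.

1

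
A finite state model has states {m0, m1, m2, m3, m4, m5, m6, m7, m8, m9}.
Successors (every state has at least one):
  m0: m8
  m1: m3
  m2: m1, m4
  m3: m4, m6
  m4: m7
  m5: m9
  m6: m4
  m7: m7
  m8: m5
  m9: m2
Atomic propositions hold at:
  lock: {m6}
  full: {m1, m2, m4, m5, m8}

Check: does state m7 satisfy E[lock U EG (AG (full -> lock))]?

Sat(full -> lock) = {m0, m3, m6, m7, m9}
AG (full -> lock): greatest fixpoint, start Z0 = {m0, m3, m6, m7, m9}, keep only states in Sat with every successor in Z. Z1 = {m7}; fixed.
Sat(AG (full -> lock)) = {m7}
EG (AG (full -> lock)): greatest fixpoint, start Z0 = {m7}, keep only states in Sat with some successor in Z. Already a fixed point.
Sat(EG (AG (full -> lock))) = {m7}
E[lock U EG (AG (full -> lock))]: least fixpoint, start Z0 = Sat(EG (AG (full -> lock))) = {m7}, add states in Sat(lock) with some successor in Z. Already a fixed point.
Sat(E[lock U EG (AG (full -> lock))]) = {m7}
m7 ∈ Sat(E[lock U EG (AG (full -> lock))]) = {m7}, so the formula holds at m7.

Yes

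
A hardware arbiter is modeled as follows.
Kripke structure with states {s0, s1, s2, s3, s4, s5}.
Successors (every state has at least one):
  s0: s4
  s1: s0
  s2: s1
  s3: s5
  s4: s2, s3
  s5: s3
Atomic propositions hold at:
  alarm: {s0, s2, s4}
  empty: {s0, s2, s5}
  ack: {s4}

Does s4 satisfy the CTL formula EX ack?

No

Sat(EX ack) = {s : some successor in {s4}} = {s0}
s4 ∉ Sat(EX ack) = {s0}, so the formula does not hold at s4.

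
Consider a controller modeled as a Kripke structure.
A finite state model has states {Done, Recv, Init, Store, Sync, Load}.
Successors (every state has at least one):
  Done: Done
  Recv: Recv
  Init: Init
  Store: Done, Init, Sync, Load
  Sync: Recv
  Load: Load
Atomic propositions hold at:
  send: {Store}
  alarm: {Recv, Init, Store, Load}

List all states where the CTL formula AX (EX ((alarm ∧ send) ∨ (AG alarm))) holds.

Sat(alarm ∧ send) = {Store}
AG alarm: greatest fixpoint, start Z0 = {Recv, Init, Store, Load}, keep only states in Sat with every successor in Z. Z1 = {Recv, Init, Load}; fixed.
Sat(AG alarm) = {Recv, Init, Load}
Sat((alarm ∧ send) ∨ (AG alarm)) = {Recv, Init, Store, Load}
Sat(EX ((alarm ∧ send) ∨ (AG alarm))) = {s : some successor in {Recv, Init, Store, Load}} = {Recv, Init, Store, Sync, Load}
Sat(AX (EX ((alarm ∧ send) ∨ (AG alarm)))) = {s : every successor in {Recv, Init, Store, Sync, Load}} = {Recv, Init, Sync, Load}

{Recv, Init, Sync, Load}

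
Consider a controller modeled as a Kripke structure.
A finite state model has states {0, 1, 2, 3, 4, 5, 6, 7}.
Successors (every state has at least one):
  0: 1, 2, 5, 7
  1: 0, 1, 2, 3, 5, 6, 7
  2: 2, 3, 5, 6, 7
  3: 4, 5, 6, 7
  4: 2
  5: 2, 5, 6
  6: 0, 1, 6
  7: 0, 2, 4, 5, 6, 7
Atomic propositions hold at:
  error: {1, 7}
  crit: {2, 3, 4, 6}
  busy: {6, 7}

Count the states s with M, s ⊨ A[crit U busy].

A[crit U busy]: least fixpoint, start Z0 = Sat(busy) = {6, 7}, add states in Sat(crit) with every successor in Z. Already a fixed point.
Sat(A[crit U busy]) = {6, 7}
|Sat(A[crit U busy])| = |{6, 7}| = 2.

2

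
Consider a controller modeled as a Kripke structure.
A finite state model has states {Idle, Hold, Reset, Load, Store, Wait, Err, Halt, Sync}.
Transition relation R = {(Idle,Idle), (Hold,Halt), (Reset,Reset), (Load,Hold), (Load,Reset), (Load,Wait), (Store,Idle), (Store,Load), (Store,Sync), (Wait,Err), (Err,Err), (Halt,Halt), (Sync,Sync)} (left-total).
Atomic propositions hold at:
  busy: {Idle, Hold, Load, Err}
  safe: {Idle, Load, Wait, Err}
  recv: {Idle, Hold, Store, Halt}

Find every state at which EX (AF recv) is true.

AF recv: least fixpoint, start Z0 = {Idle, Hold, Store, Halt}, add states with every successor in Z. Already a fixed point.
Sat(AF recv) = {Idle, Hold, Store, Halt}
Sat(EX (AF recv)) = {s : some successor in {Idle, Hold, Store, Halt}} = {Idle, Hold, Load, Store, Halt}

{Idle, Hold, Load, Store, Halt}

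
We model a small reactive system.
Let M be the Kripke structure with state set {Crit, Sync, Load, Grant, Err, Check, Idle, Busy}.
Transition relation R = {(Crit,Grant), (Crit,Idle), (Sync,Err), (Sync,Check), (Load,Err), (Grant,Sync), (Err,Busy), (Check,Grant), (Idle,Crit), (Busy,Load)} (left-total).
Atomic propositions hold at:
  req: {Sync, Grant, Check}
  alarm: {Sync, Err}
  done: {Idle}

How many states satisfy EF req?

5

EF req: least fixpoint, start Z0 = {Sync, Grant, Check}, add states with some successor in Z. Z1 = {Crit, Sync, Grant, Check}; Z2 = {Crit, Sync, Grant, Check, Idle}; fixed.
Sat(EF req) = {Crit, Sync, Grant, Check, Idle}
|Sat(EF req)| = |{Crit, Sync, Grant, Check, Idle}| = 5.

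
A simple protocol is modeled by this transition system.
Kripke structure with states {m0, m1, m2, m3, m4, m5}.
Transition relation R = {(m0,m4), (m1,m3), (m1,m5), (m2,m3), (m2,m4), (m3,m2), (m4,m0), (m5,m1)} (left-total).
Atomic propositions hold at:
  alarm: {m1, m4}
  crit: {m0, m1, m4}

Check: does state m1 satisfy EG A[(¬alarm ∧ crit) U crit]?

Sat(¬alarm) = {m0, m2, m3, m5}
Sat(¬alarm ∧ crit) = {m0}
A[(¬alarm ∧ crit) U crit]: least fixpoint, start Z0 = Sat(crit) = {m0, m1, m4}, add states in Sat(¬alarm ∧ crit) with every successor in Z. Already a fixed point.
Sat(A[(¬alarm ∧ crit) U crit]) = {m0, m1, m4}
EG A[(¬alarm ∧ crit) U crit]: greatest fixpoint, start Z0 = {m0, m1, m4}, keep only states in Sat with some successor in Z. Z1 = {m0, m4}; fixed.
Sat(EG A[(¬alarm ∧ crit) U crit]) = {m0, m4}
m1 ∉ Sat(EG A[(¬alarm ∧ crit) U crit]) = {m0, m4}, so the formula does not hold at m1.

No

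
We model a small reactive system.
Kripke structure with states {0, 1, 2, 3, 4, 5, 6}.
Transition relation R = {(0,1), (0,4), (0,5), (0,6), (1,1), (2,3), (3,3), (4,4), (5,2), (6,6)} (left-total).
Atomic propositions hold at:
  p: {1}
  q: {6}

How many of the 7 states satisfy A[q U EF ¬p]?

Sat(¬p) = {0, 2, 3, 4, 5, 6}
EF ¬p: least fixpoint, start Z0 = {0, 2, 3, 4, 5, 6}, add states with some successor in Z. Already a fixed point.
Sat(EF ¬p) = {0, 2, 3, 4, 5, 6}
A[q U EF ¬p]: least fixpoint, start Z0 = Sat(EF ¬p) = {0, 2, 3, 4, 5, 6}, add states in Sat(q) with every successor in Z. Already a fixed point.
Sat(A[q U EF ¬p]) = {0, 2, 3, 4, 5, 6}
|Sat(A[q U EF ¬p])| = |{0, 2, 3, 4, 5, 6}| = 6.

6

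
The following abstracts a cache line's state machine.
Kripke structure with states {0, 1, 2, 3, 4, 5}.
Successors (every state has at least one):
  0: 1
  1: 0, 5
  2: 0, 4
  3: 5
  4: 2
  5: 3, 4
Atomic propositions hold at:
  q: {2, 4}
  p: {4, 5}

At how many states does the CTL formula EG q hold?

2

EG q: greatest fixpoint, start Z0 = {2, 4}, keep only states in Sat with some successor in Z. Already a fixed point.
Sat(EG q) = {2, 4}
|Sat(EG q)| = |{2, 4}| = 2.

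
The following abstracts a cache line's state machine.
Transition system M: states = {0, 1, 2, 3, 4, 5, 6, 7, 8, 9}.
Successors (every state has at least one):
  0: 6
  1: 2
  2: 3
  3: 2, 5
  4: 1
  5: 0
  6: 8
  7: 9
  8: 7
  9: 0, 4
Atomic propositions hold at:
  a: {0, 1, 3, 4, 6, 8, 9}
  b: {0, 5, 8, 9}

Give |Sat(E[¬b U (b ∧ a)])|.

Sat(¬b) = {1, 2, 3, 4, 6, 7}
Sat(b ∧ a) = {0, 8, 9}
E[¬b U (b ∧ a)]: least fixpoint, start Z0 = Sat((b ∧ a)) = {0, 8, 9}, add states in Sat(¬b) with some successor in Z. Z1 = {0, 6, 7, 8, 9}; fixed.
Sat(E[¬b U (b ∧ a)]) = {0, 6, 7, 8, 9}
|Sat(E[¬b U (b ∧ a)])| = |{0, 6, 7, 8, 9}| = 5.

5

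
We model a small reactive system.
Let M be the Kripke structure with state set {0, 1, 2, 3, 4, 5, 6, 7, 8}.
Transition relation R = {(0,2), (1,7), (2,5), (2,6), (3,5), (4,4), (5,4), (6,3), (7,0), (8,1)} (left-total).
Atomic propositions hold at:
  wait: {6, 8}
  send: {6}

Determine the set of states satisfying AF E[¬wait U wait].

Sat(¬wait) = {0, 1, 2, 3, 4, 5, 7}
E[¬wait U wait]: least fixpoint, start Z0 = Sat(wait) = {6, 8}, add states in Sat(¬wait) with some successor in Z. Z1 = {2, 6, 8}; Z2 = {0, 2, 6, 8}; Z3 = {0, 2, 6, 7, 8}; Z4 = {0, 1, 2, 6, 7, 8}; fixed.
Sat(E[¬wait U wait]) = {0, 1, 2, 6, 7, 8}
AF E[¬wait U wait]: least fixpoint, start Z0 = {0, 1, 2, 6, 7, 8}, add states with every successor in Z. Already a fixed point.
Sat(AF E[¬wait U wait]) = {0, 1, 2, 6, 7, 8}

{0, 1, 2, 6, 7, 8}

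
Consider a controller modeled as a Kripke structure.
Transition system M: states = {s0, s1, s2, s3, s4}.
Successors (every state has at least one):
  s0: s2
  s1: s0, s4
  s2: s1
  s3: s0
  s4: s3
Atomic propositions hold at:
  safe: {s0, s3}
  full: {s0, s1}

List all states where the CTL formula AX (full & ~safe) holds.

Sat(~safe) = {s1, s2, s4}
Sat(full & ~safe) = {s1}
Sat(AX (full & ~safe)) = {s : every successor in {s1}} = {s2}

{s2}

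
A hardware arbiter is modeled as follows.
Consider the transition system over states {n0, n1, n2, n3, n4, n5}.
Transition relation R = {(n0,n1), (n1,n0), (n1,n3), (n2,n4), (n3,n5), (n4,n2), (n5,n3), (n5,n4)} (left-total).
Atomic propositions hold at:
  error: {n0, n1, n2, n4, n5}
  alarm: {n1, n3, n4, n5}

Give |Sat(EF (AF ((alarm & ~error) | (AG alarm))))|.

4

Sat(~error) = {n3}
Sat(alarm & ~error) = {n3}
AG alarm: greatest fixpoint, start Z0 = {n1, n3, n4, n5}, keep only states in Sat with every successor in Z. Z1 = {n3, n5}; Z2 = {n3}; Z3 = ∅; fixed.
Sat(AG alarm) = ∅
Sat((alarm & ~error) | (AG alarm)) = {n3}
AF ((alarm & ~error) | (AG alarm)): least fixpoint, start Z0 = {n3}, add states with every successor in Z. Already a fixed point.
Sat(AF ((alarm & ~error) | (AG alarm))) = {n3}
EF (AF ((alarm & ~error) | (AG alarm))): least fixpoint, start Z0 = {n3}, add states with some successor in Z. Z1 = {n1, n3, n5}; Z2 = {n0, n1, n3, n5}; fixed.
Sat(EF (AF ((alarm & ~error) | (AG alarm)))) = {n0, n1, n3, n5}
|Sat(EF (AF ((alarm & ~error) | (AG alarm))))| = |{n0, n1, n3, n5}| = 4.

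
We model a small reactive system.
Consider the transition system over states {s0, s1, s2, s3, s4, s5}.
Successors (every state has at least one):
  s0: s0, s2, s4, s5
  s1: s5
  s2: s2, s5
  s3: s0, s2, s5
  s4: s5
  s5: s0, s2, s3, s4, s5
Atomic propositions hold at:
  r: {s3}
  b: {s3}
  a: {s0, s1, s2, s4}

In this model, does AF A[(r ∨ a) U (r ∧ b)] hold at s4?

Sat(r ∨ a) = {s0, s1, s2, s3, s4}
Sat(r ∧ b) = {s3}
A[(r ∨ a) U (r ∧ b)]: least fixpoint, start Z0 = Sat((r ∧ b)) = {s3}, add states in Sat(r ∨ a) with every successor in Z. Already a fixed point.
Sat(A[(r ∨ a) U (r ∧ b)]) = {s3}
AF A[(r ∨ a) U (r ∧ b)]: least fixpoint, start Z0 = {s3}, add states with every successor in Z. Already a fixed point.
Sat(AF A[(r ∨ a) U (r ∧ b)]) = {s3}
s4 ∉ Sat(AF A[(r ∨ a) U (r ∧ b)]) = {s3}, so the formula does not hold at s4.

No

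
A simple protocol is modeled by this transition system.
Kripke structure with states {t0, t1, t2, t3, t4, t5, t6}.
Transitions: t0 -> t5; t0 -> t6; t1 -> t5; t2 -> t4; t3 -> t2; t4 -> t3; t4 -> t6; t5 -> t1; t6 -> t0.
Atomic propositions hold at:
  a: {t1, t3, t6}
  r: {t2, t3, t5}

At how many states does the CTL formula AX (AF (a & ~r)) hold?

Sat(~r) = {t0, t1, t4, t6}
Sat(a & ~r) = {t1, t6}
AF (a & ~r): least fixpoint, start Z0 = {t1, t6}, add states with every successor in Z. Z1 = {t1, t5, t6}; Z2 = {t0, t1, t5, t6}; fixed.
Sat(AF (a & ~r)) = {t0, t1, t5, t6}
Sat(AX (AF (a & ~r))) = {s : every successor in {t0, t1, t5, t6}} = {t0, t1, t5, t6}
|Sat(AX (AF (a & ~r)))| = |{t0, t1, t5, t6}| = 4.

4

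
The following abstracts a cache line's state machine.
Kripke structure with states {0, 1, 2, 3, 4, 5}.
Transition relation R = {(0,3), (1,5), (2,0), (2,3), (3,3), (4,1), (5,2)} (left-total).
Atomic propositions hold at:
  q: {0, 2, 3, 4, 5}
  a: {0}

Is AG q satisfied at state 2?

Yes

AG q: greatest fixpoint, start Z0 = {0, 2, 3, 4, 5}, keep only states in Sat with every successor in Z. Z1 = {0, 2, 3, 5}; fixed.
Sat(AG q) = {0, 2, 3, 5}
2 ∈ Sat(AG q) = {0, 2, 3, 5}, so the formula holds at 2.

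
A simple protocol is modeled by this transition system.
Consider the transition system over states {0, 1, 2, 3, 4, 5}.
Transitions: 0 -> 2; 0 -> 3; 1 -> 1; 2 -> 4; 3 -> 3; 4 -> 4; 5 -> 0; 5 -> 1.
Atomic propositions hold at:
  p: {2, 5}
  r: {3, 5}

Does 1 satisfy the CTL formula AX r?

No

Sat(AX r) = {s : every successor in {3, 5}} = {3}
1 ∉ Sat(AX r) = {3}, so the formula does not hold at 1.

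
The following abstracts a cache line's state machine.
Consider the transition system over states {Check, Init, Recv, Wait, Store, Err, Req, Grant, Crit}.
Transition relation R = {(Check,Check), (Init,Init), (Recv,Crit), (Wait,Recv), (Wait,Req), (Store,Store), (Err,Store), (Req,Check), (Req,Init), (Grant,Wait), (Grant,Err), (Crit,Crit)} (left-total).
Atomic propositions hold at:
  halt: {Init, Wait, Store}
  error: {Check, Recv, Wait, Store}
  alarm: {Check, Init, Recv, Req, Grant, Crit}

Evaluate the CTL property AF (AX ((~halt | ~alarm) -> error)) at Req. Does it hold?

Yes

Sat(~halt) = {Check, Recv, Err, Req, Grant, Crit}
Sat(~alarm) = {Wait, Store, Err}
Sat(~halt | ~alarm) = {Check, Recv, Wait, Store, Err, Req, Grant, Crit}
Sat((~halt | ~alarm) -> error) = {Check, Init, Recv, Wait, Store}
Sat(AX ((~halt | ~alarm) -> error)) = {s : every successor in {Check, Init, Recv, Wait, Store}} = {Check, Init, Store, Err, Req}
AF (AX ((~halt | ~alarm) -> error)): least fixpoint, start Z0 = {Check, Init, Store, Err, Req}, add states with every successor in Z. Already a fixed point.
Sat(AF (AX ((~halt | ~alarm) -> error))) = {Check, Init, Store, Err, Req}
Req ∈ Sat(AF (AX ((~halt | ~alarm) -> error))) = {Check, Init, Store, Err, Req}, so the formula holds at Req.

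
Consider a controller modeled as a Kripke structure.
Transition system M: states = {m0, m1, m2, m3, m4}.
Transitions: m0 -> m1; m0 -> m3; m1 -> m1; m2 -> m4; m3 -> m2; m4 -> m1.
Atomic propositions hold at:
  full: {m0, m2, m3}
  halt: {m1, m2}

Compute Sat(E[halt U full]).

E[halt U full]: least fixpoint, start Z0 = Sat(full) = {m0, m2, m3}, add states in Sat(halt) with some successor in Z. Already a fixed point.
Sat(E[halt U full]) = {m0, m2, m3}

{m0, m2, m3}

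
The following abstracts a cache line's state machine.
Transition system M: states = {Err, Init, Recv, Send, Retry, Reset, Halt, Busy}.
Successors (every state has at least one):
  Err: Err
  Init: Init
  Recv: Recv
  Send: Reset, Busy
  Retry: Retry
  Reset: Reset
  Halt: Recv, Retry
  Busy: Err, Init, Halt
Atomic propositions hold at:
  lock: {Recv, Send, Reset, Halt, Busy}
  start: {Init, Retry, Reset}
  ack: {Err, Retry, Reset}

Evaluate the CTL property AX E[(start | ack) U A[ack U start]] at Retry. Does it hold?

Sat(start | ack) = {Err, Init, Retry, Reset}
A[ack U start]: least fixpoint, start Z0 = Sat(start) = {Init, Retry, Reset}, add states in Sat(ack) with every successor in Z. Already a fixed point.
Sat(A[ack U start]) = {Init, Retry, Reset}
E[(start | ack) U A[ack U start]]: least fixpoint, start Z0 = Sat(A[ack U start]) = {Init, Retry, Reset}, add states in Sat(start | ack) with some successor in Z. Already a fixed point.
Sat(E[(start | ack) U A[ack U start]]) = {Init, Retry, Reset}
Sat(AX E[(start | ack) U A[ack U start]]) = {s : every successor in {Init, Retry, Reset}} = {Init, Retry, Reset}
Retry ∈ Sat(AX E[(start | ack) U A[ack U start]]) = {Init, Retry, Reset}, so the formula holds at Retry.

Yes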